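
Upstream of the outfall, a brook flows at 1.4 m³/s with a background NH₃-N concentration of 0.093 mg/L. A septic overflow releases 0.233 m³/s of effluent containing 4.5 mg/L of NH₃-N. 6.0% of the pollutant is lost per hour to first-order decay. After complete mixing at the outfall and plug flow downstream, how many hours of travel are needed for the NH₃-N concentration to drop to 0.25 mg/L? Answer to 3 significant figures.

Flow-weighted average: C = (1.400·0.09300 + 0.2330·4.500) / 1.633 = 1.179/1.633 = 0.7218 mg/L.
6.0%/h lost → k = −ln(1 − 0.06) = 0.06188 h⁻¹.
0.7218·exp(−k·t) = 0.25 → t = ln(0.7218/0.25)/k = 61690 s = 17.14 h.

17.1 h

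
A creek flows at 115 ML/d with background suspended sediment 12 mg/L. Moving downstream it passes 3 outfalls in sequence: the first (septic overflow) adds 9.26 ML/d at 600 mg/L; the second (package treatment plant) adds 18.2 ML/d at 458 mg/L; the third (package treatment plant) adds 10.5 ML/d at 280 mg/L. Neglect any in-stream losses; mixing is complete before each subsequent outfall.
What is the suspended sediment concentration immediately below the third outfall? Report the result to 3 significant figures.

119 mg/L

Below outfall 1: Q → 124.3 ML/d, C = (115.0·12.00 + 9.260·600.0)/124.3 = 55.82 mg/L.
Below outfall 2: Q → 142.5 ML/d, C = (124.3·55.82 + 18.20·458.0)/142.5 = 107.2 mg/L.
Below outfall 3: Q → 153.0 ML/d, C = (142.5·107.2 + 10.50·280.0)/153.0 = 119.1 mg/L.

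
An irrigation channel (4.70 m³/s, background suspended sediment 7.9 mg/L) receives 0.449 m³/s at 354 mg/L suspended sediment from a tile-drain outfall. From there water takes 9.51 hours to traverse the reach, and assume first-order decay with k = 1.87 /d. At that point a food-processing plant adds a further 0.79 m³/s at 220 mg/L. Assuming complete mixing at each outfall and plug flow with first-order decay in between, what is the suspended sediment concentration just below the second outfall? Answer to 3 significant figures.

Flow-weighted average: C = (4.700·7.900 + 0.4490·354.0) / 5.149 = 196.1/5.149 = 38.08 mg/L; combined flow 5.149 m³/s.
Applying C = C₀e^(−kt): 38.08 × 0.4766 = 18.15 mg/L.
Second outfall: C = (5.149·18.15 + 0.7900·220.0)/5.939 = 45.00 mg/L.

45.0 mg/L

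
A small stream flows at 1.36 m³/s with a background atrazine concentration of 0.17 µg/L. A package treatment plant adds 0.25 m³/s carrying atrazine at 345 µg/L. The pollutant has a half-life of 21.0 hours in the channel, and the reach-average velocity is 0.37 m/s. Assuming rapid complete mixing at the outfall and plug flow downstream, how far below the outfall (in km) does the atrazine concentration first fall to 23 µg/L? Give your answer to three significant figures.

34.2 km

After mixing, C = (1.360·0.1700 + 0.2500·345.0) / 1.610 = 86.48/1.610 = 53.72 µg/L.
Half-life 21.0 h → k = ln 2 / 21.0 = 0.03301 h⁻¹ = 0.7922 d⁻¹.
Set 53.72·exp(−k·t) = 23 → t = ln(53.72/23)/k = 92510 s = 25.70 h.
Distance = v·t = 0.37·92510 = 34230 m = 34.23 km.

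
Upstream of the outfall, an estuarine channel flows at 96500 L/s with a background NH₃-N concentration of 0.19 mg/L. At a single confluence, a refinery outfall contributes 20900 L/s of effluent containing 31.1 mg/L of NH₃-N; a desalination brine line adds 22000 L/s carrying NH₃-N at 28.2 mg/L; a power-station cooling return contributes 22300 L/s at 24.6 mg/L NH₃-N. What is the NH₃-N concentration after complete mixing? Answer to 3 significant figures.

11.4 mg/L

Conservation of mass: C = (96500·0.1900 + 20900·31.10 + 22000·28.20 + 22300·24.60) / 161700 = 1837000/161700 = 11.36 mg/L.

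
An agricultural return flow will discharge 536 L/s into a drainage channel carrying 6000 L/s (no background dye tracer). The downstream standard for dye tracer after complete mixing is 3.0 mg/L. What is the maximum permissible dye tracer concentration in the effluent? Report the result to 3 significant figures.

36.6 mg/L

At the limit, (Qr·Cr + Qe·Cₑ)/(Qr + Qe) = 3.0:
Cₑ = (6536·3.0 − 6000·0) / 536.0 = 36.58 mg/L.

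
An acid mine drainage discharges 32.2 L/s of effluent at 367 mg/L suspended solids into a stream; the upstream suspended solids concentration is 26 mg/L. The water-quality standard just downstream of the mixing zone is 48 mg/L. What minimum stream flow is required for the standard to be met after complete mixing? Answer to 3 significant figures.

467 L/s

Set C_mix = 48: (Q·26.00 + 32.20·367.0) / (Q + 32.20) = 48
→ Q = 32.20·(367.0 − 48)/(48 − 26.00) = 466.9 L/s.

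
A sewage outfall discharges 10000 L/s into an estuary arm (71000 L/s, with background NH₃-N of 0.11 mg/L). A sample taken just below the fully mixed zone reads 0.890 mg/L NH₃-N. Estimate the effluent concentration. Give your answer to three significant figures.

Mass balance: 71000·0.1100 + 10000·Cₑ = 81000·0.8900
→ Cₑ = (81000·0.8900 − 71000·0.1100) / 10000 = 6.428 mg/L.

6.43 mg/L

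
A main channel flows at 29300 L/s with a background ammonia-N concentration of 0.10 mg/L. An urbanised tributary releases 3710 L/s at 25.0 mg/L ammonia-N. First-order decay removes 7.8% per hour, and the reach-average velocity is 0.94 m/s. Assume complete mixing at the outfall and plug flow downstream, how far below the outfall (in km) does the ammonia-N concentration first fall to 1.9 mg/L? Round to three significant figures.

17.6 km

Flow-weighted average: C = (29300·0.1000 + 3710·25.00) / 33010 = 95680/33010 = 2.899 mg/L.
7.8%/h lost → k = −ln(1 − 0.078) = 0.08121 h⁻¹.
Set 2.899·exp(−k·t) = 1.9 → t = ln(2.899/1.9)/k = 18720 s = 5.201 h.
Distance = v·t = 0.94·18720 = 17600 m = 17.60 km.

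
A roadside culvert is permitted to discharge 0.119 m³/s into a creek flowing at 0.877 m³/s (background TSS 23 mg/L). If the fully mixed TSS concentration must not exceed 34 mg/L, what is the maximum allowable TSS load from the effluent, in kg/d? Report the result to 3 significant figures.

Mass balance at the limit: 0.8770·23.00 + 0.1190·Cₑ = 0.9960·34 → Cₑ = 115.1 mg/L.
Load = 0.1190 m³/s × 115.1 g/m³ × 86 400 s/d = 1183 kg/d.

1180 kg/d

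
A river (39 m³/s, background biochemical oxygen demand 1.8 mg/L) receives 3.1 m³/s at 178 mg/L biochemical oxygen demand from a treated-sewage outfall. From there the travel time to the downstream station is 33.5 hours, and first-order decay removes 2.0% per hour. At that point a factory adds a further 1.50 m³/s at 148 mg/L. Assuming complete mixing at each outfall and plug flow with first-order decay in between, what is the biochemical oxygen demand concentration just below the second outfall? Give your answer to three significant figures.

12.3 mg/L

Mixed concentration C = ΣQC/ΣQ = (39.00·1.800 + 3.100·178.0) / 42.10 = 622.0/42.10 = 14.77 mg/L; combined flow 42.10 m³/s.
2.0%/h lost → k = −ln(1 − 0.02) = 0.02020 h⁻¹.
After decay, C = 14.77 × e^(−kt) = 14.77 × 0.5082 = 7.509 mg/L.
Second outfall: C = (42.10·7.509 + 1.500·148.0)/43.60 = 12.34 mg/L.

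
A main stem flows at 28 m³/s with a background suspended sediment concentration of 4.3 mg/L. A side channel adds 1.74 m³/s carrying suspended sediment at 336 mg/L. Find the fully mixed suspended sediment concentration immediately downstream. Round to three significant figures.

Mass balance: C = (28.00·4.300 + 1.740·336.0) / 29.74 = 705.0/29.74 = 23.71 mg/L.

23.7 mg/L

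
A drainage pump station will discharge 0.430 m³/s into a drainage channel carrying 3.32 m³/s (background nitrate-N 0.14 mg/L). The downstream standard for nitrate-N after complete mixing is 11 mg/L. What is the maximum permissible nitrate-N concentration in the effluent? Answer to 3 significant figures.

94.8 mg/L

At the limit, (Qr·Cr + Qe·Cₑ)/(Qr + Qe) = 11:
Cₑ = (3.750·11 − 3.320·0.1400) / 0.4300 = 94.85 mg/L.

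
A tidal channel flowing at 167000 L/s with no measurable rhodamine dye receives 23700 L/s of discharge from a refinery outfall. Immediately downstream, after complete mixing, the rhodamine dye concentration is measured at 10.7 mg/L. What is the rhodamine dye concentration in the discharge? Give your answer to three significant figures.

86.1 mg/L

Mass balance: 167000·0 + 23700·Cₑ = 190700·10.70
→ Cₑ = (190700·10.70 − 167000·0) / 23700 = 86.10 mg/L.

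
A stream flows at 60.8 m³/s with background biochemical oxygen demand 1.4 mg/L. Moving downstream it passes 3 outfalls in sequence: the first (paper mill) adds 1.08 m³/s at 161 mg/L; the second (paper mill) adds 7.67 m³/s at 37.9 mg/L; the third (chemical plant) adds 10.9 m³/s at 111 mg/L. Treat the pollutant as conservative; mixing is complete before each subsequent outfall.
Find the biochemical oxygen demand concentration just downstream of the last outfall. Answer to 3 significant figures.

Outfall 1: combined Q = 61.88 m³/s; C = (60.80·1.400 + 1.080·161.0)/61.88 = 4.186 mg/L.
Outfall 2: combined Q = 69.55 m³/s; C = (61.88·4.186 + 7.670·37.90)/69.55 = 7.904 mg/L.
Outfall 3: combined Q = 80.45 m³/s; C = (69.55·7.904 + 10.90·111.0)/80.45 = 21.87 mg/L.

21.9 mg/L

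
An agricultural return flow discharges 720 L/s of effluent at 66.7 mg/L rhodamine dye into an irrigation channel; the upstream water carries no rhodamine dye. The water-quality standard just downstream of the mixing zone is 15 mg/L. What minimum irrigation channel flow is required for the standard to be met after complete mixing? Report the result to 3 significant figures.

2480 L/s

Set C_mix = 15: (Q·0 + 720.0·66.70) / (Q + 720.0) = 15
→ Q = 720.0·(66.70 − 15)/(15 − 0) = 2482 L/s.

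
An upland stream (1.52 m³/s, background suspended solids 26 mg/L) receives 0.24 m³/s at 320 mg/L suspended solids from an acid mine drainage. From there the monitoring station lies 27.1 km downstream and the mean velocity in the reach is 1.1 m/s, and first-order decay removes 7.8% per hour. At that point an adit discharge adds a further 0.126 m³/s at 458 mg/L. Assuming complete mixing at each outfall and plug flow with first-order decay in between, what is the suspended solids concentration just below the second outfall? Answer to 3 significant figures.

Conservation of mass: C = (1.520·26.00 + 0.2400·320.0) / 1.760 = 116.3/1.760 = 66.09 mg/L; combined flow 1.760 m³/s.
Travel time t = 27.1·1000 / 1.1 = 24640 s = 6.843 h.
7.8%/h lost → k = −ln(1 − 0.078) = 0.08121 h⁻¹.
Decay over the reach: 66.09·exp(−kt) = 66.09·0.5736 = 37.91 mg/L.
At the second outfall, C = (1.760·37.91 + 0.1260·458.0) / (1.760 + 0.1260) = 65.98 mg/L.

66.0 mg/L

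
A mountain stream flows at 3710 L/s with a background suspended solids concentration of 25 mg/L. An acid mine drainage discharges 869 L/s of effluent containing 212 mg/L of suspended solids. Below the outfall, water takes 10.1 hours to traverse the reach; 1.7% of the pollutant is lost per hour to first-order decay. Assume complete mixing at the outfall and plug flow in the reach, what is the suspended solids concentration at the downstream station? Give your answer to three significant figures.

50.9 mg/L

Mass balance: C = (3710·25.00 + 869.0·212.0) / 4579 = 277000/4579 = 60.49 mg/L.
1.7%/h lost → k = −ln(1 − 0.017) = 0.01715 h⁻¹.
After decay, C = 60.49 × e^(−kt) = 60.49 × 0.8410 = 50.87 mg/L.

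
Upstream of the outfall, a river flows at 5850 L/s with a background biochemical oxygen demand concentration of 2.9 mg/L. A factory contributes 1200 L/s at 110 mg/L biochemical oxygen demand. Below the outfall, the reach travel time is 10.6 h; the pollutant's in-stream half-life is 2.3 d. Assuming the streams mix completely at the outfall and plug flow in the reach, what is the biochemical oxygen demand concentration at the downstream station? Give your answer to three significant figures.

18.5 mg/L

Flow-weighted average: C = (5850·2.900 + 1200·110.0) / 7050 = 149000/7050 = 21.13 mg/L.
Half-life 2.3 d → k = ln 2 / 2.3 = 0.3014 d⁻¹.
Decay over the reach: 21.13·exp(−kt) = 21.13·0.8754 = 18.50 mg/L.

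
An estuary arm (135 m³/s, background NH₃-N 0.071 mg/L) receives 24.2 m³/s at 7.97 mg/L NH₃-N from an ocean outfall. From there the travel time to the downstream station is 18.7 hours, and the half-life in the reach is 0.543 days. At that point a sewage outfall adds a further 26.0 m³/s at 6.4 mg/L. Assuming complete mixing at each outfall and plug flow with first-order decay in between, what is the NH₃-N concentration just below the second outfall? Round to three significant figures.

1.30 mg/L

Mixed concentration C = ΣQC/ΣQ = (135.0·0.07100 + 24.20·7.970) / 159.2 = 202.5/159.2 = 1.272 mg/L; combined flow 159.2 m³/s.
Half-life 0.543 d → k = ln 2 / 0.543 = 1.277 d⁻¹.
First-order decay: C = 1.272·exp(−k·t) = 1.272·0.3699 = 0.4704 mg/L.
Second outfall: C = (159.2·0.4704 + 26.00·6.400)/185.2 = 1.303 mg/L.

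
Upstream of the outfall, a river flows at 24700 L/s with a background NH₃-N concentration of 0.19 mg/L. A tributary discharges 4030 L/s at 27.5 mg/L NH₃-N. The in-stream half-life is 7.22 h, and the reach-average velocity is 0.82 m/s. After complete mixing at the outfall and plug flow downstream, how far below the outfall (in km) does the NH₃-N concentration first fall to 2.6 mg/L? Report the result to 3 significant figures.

13.4 km

Flow-weighted average: C = (24700·0.1900 + 4030·27.50) / 28730 = 115500/28730 = 4.021 mg/L.
Half-life 7.22 h → k = ln 2 / 7.22 = 0.09600 h⁻¹ = 2.304 d⁻¹.
Set 4.021·exp(−k·t) = 2.6 → t = ln(4.021/2.6)/k = 16350 s = 4.541 h.
Distance = v·t = 0.82·16350 = 13410 m = 13.41 km.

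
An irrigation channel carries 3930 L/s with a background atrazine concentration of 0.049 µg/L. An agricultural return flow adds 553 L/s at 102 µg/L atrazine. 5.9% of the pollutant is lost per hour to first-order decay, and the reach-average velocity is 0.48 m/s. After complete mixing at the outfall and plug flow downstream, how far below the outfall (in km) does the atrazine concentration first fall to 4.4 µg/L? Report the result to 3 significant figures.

30.0 km

Mass balance: C = (3930·0.04900 + 553.0·102.0) / 4483 = 56600/4483 = 12.63 µg/L.
5.9%/h lost → k = −ln(1 − 0.059) = 0.06081 h⁻¹.
Set 12.63·exp(−k·t) = 4.4 → t = ln(12.63/4.4)/k = 62400 s = 17.33 h.
Distance = v·t = 0.48·62400 = 29950 m = 29.95 km.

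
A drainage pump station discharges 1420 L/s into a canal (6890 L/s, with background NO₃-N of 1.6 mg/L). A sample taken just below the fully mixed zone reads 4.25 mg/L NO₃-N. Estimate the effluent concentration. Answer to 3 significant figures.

Mass balance: 6890·1.600 + 1420·Cₑ = 8310·4.250
→ Cₑ = (8310·4.250 − 6890·1.600) / 1420 = 17.11 mg/L.

17.1 mg/L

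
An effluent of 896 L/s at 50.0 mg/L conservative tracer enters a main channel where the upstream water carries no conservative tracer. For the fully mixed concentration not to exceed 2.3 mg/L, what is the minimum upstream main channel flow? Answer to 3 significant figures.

18600 L/s

Set C_mix = 2.3: (Q·0 + 896.0·50.00) / (Q + 896.0) = 2.3
→ Q = 896.0·(50.00 − 2.3)/(2.3 − 0) = 18580 L/s.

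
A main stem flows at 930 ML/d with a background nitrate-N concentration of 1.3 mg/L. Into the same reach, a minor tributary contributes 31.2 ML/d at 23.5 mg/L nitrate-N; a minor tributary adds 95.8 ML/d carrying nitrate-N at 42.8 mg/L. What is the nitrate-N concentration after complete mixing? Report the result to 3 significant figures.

Mass balance: C = (930.0·1.300 + 31.20·23.50 + 95.80·42.80) / 1057 = 6042/1057 = 5.717 mg/L.

5.72 mg/L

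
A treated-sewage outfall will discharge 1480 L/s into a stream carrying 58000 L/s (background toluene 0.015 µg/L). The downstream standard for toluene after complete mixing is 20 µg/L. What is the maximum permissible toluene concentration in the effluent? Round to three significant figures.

At the limit, (Qr·Cr + Qe·Cₑ)/(Qr + Qe) = 20:
Cₑ = (59480·20 − 58000·0.01500) / 1480 = 803.2 µg/L.

803 µg/L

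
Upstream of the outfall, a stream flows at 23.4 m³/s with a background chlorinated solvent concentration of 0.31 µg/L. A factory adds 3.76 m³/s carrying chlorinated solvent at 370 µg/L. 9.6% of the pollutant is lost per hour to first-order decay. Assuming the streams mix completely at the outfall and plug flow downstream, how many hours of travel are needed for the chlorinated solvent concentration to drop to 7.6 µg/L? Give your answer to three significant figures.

19.0 h

Conservation of mass: C = (23.40·0.3100 + 3.760·370.0) / 27.16 = 1398/27.16 = 51.49 µg/L.
9.6%/h lost → k = −ln(1 − 0.096) = 0.1009 h⁻¹.
51.49·exp(−k·t) = 7.6 → t = ln(51.49/7.6)/k = 68240 s = 18.96 h.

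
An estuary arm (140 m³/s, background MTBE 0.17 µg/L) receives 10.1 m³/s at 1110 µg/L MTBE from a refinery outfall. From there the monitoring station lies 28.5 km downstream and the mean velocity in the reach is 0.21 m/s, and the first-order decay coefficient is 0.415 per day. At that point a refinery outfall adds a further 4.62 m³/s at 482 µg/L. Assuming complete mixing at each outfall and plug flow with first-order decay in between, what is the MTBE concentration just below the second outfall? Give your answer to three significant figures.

52.2 µg/L

Mixed concentration C = ΣQC/ΣQ = (140.0·0.1700 + 10.10·1110) / 150.1 = 11230/150.1 = 74.85 µg/L; combined flow 150.1 m³/s.
Travel time t = 28.5·1000 / 0.21 = 135700 s = 37.70 h.
Applying C = C₀e^(−kt): 74.85 × 0.5211 = 39.00 µg/L.
At the second outfall, C = (150.1·39.00 + 4.620·482.0) / (150.1 + 4.620) = 52.23 µg/L.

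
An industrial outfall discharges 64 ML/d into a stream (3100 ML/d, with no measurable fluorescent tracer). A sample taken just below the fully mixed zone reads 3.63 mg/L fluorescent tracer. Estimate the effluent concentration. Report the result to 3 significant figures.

Mass balance: 3100·0 + 64.00·Cₑ = 3164·3.630
→ Cₑ = (3164·3.630 − 3100·0) / 64.00 = 179.5 mg/L.

179 mg/L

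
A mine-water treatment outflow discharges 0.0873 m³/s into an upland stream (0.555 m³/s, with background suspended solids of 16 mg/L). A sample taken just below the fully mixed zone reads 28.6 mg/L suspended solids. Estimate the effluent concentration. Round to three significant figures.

Mass balance: 0.5550·16.00 + 0.08730·Cₑ = 0.6423·28.60
→ Cₑ = (0.6423·28.60 − 0.5550·16.00) / 0.08730 = 108.7 mg/L.

109 mg/L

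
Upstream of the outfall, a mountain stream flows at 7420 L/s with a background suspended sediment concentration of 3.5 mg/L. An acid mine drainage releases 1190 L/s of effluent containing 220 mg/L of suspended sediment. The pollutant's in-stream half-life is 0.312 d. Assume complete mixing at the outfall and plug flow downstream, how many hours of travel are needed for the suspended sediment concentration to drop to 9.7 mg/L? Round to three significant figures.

Flow-weighted average: C = (7420·3.500 + 1190·220.0) / 8610 = 287800/8610 = 33.42 mg/L.
Half-life 0.312 d → k = ln 2 / 0.312 = 2.222 d⁻¹.
33.42·exp(−k·t) = 9.7 → t = ln(33.42/9.7)/k = 48110 s = 13.36 h.

13.4 h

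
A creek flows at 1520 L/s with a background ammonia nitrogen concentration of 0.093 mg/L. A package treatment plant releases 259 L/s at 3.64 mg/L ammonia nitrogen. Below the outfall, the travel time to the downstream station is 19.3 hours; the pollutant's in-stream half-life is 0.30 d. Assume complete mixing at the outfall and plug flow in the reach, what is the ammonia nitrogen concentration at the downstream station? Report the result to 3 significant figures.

Conservation of mass: C = (1520·0.09300 + 259.0·3.640) / 1779 = 1084/1779 = 0.6094 mg/L.
Half-life 0.30 d → k = ln 2 / 0.30 = 2.310 d⁻¹.
Applying C = C₀e^(−kt): 0.6094 × 0.1560 = 0.09505 mg/L.

0.0951 mg/L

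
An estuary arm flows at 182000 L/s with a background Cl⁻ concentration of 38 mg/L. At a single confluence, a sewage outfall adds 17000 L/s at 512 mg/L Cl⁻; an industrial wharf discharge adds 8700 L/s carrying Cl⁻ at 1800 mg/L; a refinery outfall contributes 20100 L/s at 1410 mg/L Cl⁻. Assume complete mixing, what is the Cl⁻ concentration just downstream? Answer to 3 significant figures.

262 mg/L

Mixed concentration C = ΣQC/ΣQ = (182000·38.00 + 17000·512.0 + 8700·1800 + 20100·1410) / 227800 = 59620000/227800 = 261.7 mg/L.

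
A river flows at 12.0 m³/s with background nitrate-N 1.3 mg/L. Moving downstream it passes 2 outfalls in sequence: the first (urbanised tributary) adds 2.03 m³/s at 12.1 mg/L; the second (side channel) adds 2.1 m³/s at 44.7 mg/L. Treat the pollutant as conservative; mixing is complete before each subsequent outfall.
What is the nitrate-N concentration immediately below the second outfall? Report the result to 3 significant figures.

Outfall 1: combined Q = 14.03 m³/s; C = (12.00·1.300 + 2.030·12.10)/14.03 = 2.863 mg/L.
Outfall 2: combined Q = 16.13 m³/s; C = (14.03·2.863 + 2.100·44.70)/16.13 = 8.310 mg/L.

8.31 mg/L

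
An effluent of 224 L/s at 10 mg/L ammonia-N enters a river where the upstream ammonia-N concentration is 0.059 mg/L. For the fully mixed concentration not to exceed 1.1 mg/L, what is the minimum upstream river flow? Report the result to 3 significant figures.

1920 L/s

Set C_mix = 1.1: (Q·0.05900 + 224.0·10.00) / (Q + 224.0) = 1.1
→ Q = 224.0·(10.00 − 1.1)/(1.1 − 0.05900) = 1915 L/s.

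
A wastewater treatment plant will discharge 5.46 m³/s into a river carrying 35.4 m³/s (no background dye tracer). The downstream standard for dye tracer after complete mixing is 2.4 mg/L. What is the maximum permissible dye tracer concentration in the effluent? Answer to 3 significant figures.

18.0 mg/L

At the limit, (Qr·Cr + Qe·Cₑ)/(Qr + Qe) = 2.4:
Cₑ = (40.86·2.4 − 35.40·0) / 5.460 = 17.96 mg/L.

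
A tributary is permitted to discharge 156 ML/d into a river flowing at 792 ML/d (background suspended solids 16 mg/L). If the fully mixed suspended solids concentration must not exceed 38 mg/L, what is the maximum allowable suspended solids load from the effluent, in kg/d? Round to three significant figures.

23400 kg/d

Mass balance at the limit: 792.0·16.00 + 156.0·Cₑ = 948.0·38 → Cₑ = 149.7 mg/L.
156.0 ML/d = 1.806 m³/s. Load = 1.806 m³/s × 149.7 g/m³ × 86 400 s/d = 23350 kg/d.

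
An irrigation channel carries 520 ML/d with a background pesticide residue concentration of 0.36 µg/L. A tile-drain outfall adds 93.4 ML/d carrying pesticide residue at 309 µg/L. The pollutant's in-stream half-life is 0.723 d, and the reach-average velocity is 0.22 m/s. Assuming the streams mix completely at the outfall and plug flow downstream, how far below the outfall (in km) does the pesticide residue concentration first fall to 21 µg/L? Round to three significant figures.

16.1 km

Mixed concentration C = ΣQC/ΣQ = (520.0·0.3600 + 93.40·309.0) / 613.4 = 29050/613.4 = 47.36 µg/L.
Half-life 0.723 d → k = ln 2 / 0.723 = 0.9587 d⁻¹.
Set 47.36·exp(−k·t) = 21 → t = ln(47.36/21)/k = 73280 s = 20.36 h.
Distance = v·t = 0.22·73280 = 16120 m = 16.12 km.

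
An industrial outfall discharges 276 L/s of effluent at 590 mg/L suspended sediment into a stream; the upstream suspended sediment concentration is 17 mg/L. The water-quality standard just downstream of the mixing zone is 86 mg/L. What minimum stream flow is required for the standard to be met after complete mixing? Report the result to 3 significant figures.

Set C_mix = 86: (Q·17.00 + 276.0·590.0) / (Q + 276.0) = 86
→ Q = 276.0·(590.0 − 86)/(86 − 17.00) = 2016 L/s.

2020 L/s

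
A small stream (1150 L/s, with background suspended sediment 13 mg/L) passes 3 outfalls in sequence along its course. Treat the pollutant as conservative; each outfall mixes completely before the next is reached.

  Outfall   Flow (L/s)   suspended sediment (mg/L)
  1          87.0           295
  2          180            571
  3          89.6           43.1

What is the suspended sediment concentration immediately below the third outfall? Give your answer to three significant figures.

Below outfall 1: Q → 1237 L/s, C = (1150·13.00 + 87.00·295.0)/1237 = 32.83 mg/L.
Below outfall 2: Q → 1417 L/s, C = (1237·32.83 + 180.0·571.0)/1417 = 101.2 mg/L.
Below outfall 3: Q → 1507 L/s, C = (1417·101.2 + 89.60·43.10)/1507 = 97.74 mg/L.

97.7 mg/L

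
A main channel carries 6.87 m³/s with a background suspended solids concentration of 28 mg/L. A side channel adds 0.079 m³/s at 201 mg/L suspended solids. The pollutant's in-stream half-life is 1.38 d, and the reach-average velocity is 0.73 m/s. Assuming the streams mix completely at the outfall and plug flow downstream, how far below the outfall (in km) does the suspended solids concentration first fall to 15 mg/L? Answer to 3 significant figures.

Conservation of mass: C = (6.870·28.00 + 0.07900·201.0) / 6.949 = 208.2/6.949 = 29.97 mg/L.
Half-life 1.38 d → k = ln 2 / 1.38 = 0.5023 d⁻¹.
Set 29.97·exp(−k·t) = 15 → t = ln(29.97/15)/k = 119000 s = 33.07 h.
Distance = v·t = 0.73·119000 = 86900 m = 86.90 km.

86.9 km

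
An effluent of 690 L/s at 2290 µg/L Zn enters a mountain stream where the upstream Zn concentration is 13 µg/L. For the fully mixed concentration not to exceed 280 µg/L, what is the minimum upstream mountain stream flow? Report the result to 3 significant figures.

5190 L/s

Set C_mix = 280: (Q·13.00 + 690.0·2290) / (Q + 690.0) = 280
→ Q = 690.0·(2290 − 280)/(280 − 13.00) = 5194 L/s.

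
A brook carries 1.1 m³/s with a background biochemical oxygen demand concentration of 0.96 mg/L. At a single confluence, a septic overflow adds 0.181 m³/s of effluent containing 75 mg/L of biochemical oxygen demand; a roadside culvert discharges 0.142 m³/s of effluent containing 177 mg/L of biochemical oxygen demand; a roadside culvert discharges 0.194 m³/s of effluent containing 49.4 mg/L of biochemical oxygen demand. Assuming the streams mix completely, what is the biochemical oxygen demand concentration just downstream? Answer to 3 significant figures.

Conservation of mass: C = (1.100·0.9600 + 0.1810·75.00 + 0.1420·177.0 + 0.1940·49.40) / 1.617 = 49.35/1.617 = 30.52 mg/L.

30.5 mg/L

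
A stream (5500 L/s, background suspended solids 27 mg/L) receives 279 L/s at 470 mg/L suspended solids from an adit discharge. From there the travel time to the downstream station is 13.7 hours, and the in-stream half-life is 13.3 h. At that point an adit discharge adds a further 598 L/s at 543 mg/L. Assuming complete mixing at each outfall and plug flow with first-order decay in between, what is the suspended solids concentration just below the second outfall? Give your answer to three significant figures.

72.4 mg/L

Conservation of mass: C = (5500·27.00 + 279.0·470.0) / 5779 = 279600/5779 = 48.39 mg/L; combined flow 5779 L/s.
Half-life 13.3 h → k = ln 2 / 13.3 = 0.05212 h⁻¹ = 1.251 d⁻¹.
First-order decay: C = 48.39·exp(−k·t) = 48.39·0.4897 = 23.69 mg/L.
Second outfall: C = (5779·23.69 + 598.0·543.0)/6377 = 72.39 mg/L.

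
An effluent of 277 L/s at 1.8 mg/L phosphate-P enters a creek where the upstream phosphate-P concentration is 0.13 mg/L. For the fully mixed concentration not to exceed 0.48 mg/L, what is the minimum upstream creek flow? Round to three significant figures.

Set C_mix = 0.48: (Q·0.1300 + 277.0·1.800) / (Q + 277.0) = 0.48
→ Q = 277.0·(1.800 − 0.48)/(0.48 − 0.1300) = 1045 L/s.

1040 L/s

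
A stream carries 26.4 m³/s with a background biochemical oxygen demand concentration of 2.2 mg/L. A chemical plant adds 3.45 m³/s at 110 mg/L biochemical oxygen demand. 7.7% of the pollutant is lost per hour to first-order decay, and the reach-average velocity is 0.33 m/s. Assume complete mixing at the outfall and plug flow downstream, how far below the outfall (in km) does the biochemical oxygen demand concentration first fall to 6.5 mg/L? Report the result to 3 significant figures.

12.1 km

After mixing, C = (26.40·2.200 + 3.450·110.0) / 29.85 = 437.6/29.85 = 14.66 mg/L.
7.7%/h lost → k = −ln(1 − 0.077) = 0.08013 h⁻¹.
Set 14.66·exp(−k·t) = 6.5 → t = ln(14.66/6.5)/k = 36540 s = 10.15 h.
Distance = v·t = 0.33·36540 = 12060 m = 12.06 km.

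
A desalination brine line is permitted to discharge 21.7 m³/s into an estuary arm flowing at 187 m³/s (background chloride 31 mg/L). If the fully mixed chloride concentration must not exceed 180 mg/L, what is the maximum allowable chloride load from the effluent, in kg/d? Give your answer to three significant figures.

Mass balance at the limit: 187.0·31.00 + 21.70·Cₑ = 208.7·180 → Cₑ = 1464 mg/L.
Load = 21.70 m³/s × 1464 g/m³ × 86 400 s/d = 2745000 kg/d.

2740000 kg/d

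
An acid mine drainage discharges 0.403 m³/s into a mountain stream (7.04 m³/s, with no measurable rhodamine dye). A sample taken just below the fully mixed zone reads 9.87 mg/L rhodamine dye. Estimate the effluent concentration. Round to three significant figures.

Mass balance: 7.040·0 + 0.4030·Cₑ = 7.443·9.870
→ Cₑ = (7.443·9.870 − 7.040·0) / 0.4030 = 182.3 mg/L.

182 mg/L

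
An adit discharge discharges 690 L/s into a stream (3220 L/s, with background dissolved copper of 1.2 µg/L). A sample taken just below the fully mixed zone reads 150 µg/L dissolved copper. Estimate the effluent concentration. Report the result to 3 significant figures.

844 µg/L

Mass balance: 3220·1.200 + 690.0·Cₑ = 3910·150.0
→ Cₑ = (3910·150.0 − 3220·1.200) / 690.0 = 844.4 µg/L.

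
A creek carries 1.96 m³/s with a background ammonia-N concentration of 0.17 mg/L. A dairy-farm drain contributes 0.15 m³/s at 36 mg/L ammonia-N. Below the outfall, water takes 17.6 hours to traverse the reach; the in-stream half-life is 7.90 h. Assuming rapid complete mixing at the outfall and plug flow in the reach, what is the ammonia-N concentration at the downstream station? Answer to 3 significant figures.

Flow-weighted average: C = (1.960·0.1700 + 0.1500·36.00) / 2.110 = 5.733/2.110 = 2.717 mg/L.
Half-life 7.90 h → k = ln 2 / 7.90 = 0.08774 h⁻¹ = 2.106 d⁻¹.
After decay, C = 2.717 × e^(−kt) = 2.717 × 0.2135 = 0.5801 mg/L.

0.580 mg/L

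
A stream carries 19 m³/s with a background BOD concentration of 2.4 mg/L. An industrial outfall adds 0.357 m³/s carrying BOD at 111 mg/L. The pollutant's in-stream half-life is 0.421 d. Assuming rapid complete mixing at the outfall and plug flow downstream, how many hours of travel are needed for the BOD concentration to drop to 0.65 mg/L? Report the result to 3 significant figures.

Mass balance: C = (19.00·2.400 + 0.3570·111.0) / 19.36 = 85.23/19.36 = 4.403 mg/L.
Half-life 0.421 d → k = ln 2 / 0.421 = 1.646 d⁻¹.
4.403·exp(−k·t) = 0.65 → t = ln(4.403/0.65)/k = 100400 s = 27.89 h.

27.9 h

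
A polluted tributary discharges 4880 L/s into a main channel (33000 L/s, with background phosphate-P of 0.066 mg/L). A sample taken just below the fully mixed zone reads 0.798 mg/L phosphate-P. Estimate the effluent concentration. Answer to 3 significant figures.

Mass balance: 33000·0.06600 + 4880·Cₑ = 37880·0.7980
→ Cₑ = (37880·0.7980 − 33000·0.06600) / 4880 = 5.748 mg/L.

5.75 mg/L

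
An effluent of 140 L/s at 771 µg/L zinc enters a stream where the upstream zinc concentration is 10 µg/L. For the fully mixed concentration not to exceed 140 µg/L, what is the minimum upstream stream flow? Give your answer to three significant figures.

Set C_mix = 140: (Q·10.00 + 140.0·771.0) / (Q + 140.0) = 140
→ Q = 140.0·(771.0 − 140)/(140 − 10.00) = 679.5 L/s.

680 L/s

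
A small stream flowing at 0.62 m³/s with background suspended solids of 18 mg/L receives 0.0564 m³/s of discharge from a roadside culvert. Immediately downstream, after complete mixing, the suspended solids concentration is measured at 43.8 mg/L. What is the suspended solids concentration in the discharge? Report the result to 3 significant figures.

327 mg/L

Mass balance: 0.6200·18.00 + 0.05640·Cₑ = 0.6764·43.80
→ Cₑ = (0.6764·43.80 − 0.6200·18.00) / 0.05640 = 327.4 mg/L.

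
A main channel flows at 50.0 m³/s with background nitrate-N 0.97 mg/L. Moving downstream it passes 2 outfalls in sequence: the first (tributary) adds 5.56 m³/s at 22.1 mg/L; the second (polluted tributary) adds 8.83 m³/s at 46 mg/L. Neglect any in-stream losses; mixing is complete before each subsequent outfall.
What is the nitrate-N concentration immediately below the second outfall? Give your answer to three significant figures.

After outfall 1: Q = 50.00 + 5.560 = 55.56 m³/s; C = (50.00·0.9700 + 5.560·22.10)/55.56 = 3.085 mg/L.
After outfall 2: Q = 55.56 + 8.830 = 64.39 m³/s; C = (55.56·3.085 + 8.830·46.00)/64.39 = 8.970 mg/L.

8.97 mg/L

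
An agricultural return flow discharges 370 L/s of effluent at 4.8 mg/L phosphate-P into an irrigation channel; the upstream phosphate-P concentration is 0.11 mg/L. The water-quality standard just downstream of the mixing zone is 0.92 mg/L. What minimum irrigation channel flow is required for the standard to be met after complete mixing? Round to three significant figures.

Set C_mix = 0.92: (Q·0.1100 + 370.0·4.800) / (Q + 370.0) = 0.92
→ Q = 370.0·(4.800 − 0.92)/(0.92 − 0.1100) = 1772 L/s.

1770 L/s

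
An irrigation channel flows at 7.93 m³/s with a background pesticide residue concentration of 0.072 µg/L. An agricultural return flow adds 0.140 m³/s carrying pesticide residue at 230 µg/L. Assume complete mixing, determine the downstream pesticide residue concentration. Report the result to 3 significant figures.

Mass balance: C = (7.930·0.07200 + 0.1400·230.0) / 8.070 = 32.77/8.070 = 4.061 µg/L.

4.06 µg/L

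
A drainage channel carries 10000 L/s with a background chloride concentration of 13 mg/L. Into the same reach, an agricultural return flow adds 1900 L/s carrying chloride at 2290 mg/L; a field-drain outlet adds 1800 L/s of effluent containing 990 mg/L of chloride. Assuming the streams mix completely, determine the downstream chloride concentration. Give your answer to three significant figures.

457 mg/L

Mixed concentration C = ΣQC/ΣQ = (10000·13.00 + 1900·2290 + 1800·990.0) / 13700 = 6263000/13700 = 457.2 mg/L.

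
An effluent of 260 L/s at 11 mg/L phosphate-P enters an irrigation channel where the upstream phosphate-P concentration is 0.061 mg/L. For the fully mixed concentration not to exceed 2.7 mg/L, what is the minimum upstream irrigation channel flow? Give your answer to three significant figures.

Set C_mix = 2.7: (Q·0.06100 + 260.0·11.00) / (Q + 260.0) = 2.7
→ Q = 260.0·(11.00 − 2.7)/(2.7 − 0.06100) = 817.7 L/s.

818 L/s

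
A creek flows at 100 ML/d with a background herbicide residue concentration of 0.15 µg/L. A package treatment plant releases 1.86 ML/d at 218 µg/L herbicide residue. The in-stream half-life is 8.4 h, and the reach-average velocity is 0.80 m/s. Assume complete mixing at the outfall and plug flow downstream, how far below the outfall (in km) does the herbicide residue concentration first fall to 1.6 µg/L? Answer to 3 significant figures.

Conservation of mass: C = (100.0·0.1500 + 1.860·218.0) / 101.9 = 420.5/101.9 = 4.128 µg/L.
Half-life 8.4 h → k = ln 2 / 8.4 = 0.08252 h⁻¹ = 1.980 d⁻¹.
Set 4.128·exp(−k·t) = 1.6 → t = ln(4.128/1.6)/k = 41350 s = 11.49 h.
Distance = v·t = 0.80·41350 = 33080 m = 33.08 km.

33.1 km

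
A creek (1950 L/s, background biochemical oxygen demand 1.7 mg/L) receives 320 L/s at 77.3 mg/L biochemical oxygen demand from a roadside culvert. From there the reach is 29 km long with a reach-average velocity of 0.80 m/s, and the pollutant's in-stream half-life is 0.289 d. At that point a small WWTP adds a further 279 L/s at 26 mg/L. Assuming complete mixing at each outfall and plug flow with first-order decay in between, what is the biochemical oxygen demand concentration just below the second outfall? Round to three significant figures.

6.87 mg/L

Mixed concentration C = ΣQC/ΣQ = (1950·1.700 + 320.0·77.30) / 2270 = 28050/2270 = 12.36 mg/L; combined flow 2270 L/s.
Travel time t = 29·1000 / 0.80 = 36250 s = 10.07 h.
Half-life 0.289 d → k = ln 2 / 0.289 = 2.398 d⁻¹.
After decay, C = 12.36 × e^(−kt) = 12.36 × 0.3656 = 4.517 mg/L.
Second outfall: C = (2270·4.517 + 279.0·26.00)/2549 = 6.869 mg/L.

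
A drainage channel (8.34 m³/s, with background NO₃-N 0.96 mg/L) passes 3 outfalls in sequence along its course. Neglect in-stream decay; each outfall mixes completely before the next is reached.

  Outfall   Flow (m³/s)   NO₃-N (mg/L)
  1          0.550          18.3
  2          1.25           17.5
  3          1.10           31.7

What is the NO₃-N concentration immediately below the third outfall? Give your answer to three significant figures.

Outfall 1: combined Q = 8.890 m³/s; C = (8.340·0.9600 + 0.5500·18.30)/8.890 = 2.033 mg/L.
Outfall 2: combined Q = 10.14 m³/s; C = (8.890·2.033 + 1.250·17.50)/10.14 = 3.939 mg/L.
Outfall 3: combined Q = 11.24 m³/s; C = (10.14·3.939 + 1.100·31.70)/11.24 = 6.656 mg/L.

6.66 mg/L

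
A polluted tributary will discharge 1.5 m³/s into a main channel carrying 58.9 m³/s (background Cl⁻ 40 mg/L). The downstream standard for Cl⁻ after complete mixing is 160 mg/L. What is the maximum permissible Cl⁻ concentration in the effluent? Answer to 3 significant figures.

At the limit, (Qr·Cr + Qe·Cₑ)/(Qr + Qe) = 160:
Cₑ = (60.40·160 − 58.90·40.00) / 1.500 = 4872 mg/L.

4870 mg/L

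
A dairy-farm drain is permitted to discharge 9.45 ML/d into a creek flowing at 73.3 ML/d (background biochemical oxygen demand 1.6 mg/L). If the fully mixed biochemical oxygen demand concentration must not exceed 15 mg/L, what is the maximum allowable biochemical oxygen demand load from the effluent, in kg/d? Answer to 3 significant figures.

1120 kg/d

Mass balance at the limit: 73.30·1.600 + 9.450·Cₑ = 82.75·15 → Cₑ = 118.9 mg/L.
9.450 ML/d = 0.1094 m³/s. Load = 0.1094 m³/s × 118.9 g/m³ × 86 400 s/d = 1124 kg/d.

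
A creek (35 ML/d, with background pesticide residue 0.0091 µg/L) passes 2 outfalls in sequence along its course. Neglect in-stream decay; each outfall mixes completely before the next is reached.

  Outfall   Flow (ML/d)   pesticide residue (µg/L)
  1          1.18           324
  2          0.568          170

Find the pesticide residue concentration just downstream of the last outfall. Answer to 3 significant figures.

Below outfall 1: Q → 36.18 ML/d, C = (35.00·0.009100 + 1.180·324.0)/36.18 = 10.58 µg/L.
Below outfall 2: Q → 36.75 ML/d, C = (36.18·10.58 + 0.5680·170.0)/36.75 = 13.04 µg/L.

13.0 µg/L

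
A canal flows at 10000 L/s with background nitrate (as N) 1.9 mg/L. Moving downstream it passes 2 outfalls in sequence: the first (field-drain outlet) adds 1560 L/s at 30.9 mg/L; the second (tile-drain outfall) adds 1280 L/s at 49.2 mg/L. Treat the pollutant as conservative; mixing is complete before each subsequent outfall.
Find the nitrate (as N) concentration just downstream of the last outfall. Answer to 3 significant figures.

10.1 mg/L

After outfall 1: Q = 10000 + 1560 = 11560 L/s; C = (10000·1.900 + 1560·30.90)/11560 = 5.813 mg/L.
After outfall 2: Q = 11560 + 1280 = 12840 L/s; C = (11560·5.813 + 1280·49.20)/12840 = 10.14 mg/L.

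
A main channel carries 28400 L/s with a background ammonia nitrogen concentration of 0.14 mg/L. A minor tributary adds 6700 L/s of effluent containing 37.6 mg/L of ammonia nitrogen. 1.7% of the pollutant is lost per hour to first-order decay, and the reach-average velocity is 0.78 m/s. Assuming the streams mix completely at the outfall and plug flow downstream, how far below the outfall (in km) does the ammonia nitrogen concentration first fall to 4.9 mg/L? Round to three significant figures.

After mixing, C = (28400·0.1400 + 6700·37.60) / 35100 = 255900/35100 = 7.290 mg/L.
1.7%/h lost → k = −ln(1 − 0.017) = 0.01715 h⁻¹.
Set 7.290·exp(−k·t) = 4.9 → t = ln(7.290/4.9)/k = 83420 s = 23.17 h.
Distance = v·t = 0.78·83420 = 65070 m = 65.07 km.

65.1 km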